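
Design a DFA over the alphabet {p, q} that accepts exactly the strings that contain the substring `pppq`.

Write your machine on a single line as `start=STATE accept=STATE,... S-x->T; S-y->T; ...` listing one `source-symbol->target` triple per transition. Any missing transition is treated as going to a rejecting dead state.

start=S0; accept=S4; S0-p->S1; S0-q->S0; S1-p->S2; S1-q->S0; S2-p->S3; S2-q->S0; S3-p->S3; S3-q->S4; S4-p->S4; S4-q->S4

Track how much of `pppq` has been matched so far: state S0 is no progress, S4 is the absorbing accept state reached once `pppq` has occurred. Intermediate states record partial matches; on a mismatch, fall back to the longest reusable overlap.
        p   q  
>  S0   S1  S0 
   S1   S2  S0 
   S2   S3  S0 
   S3   S3  S4 
 * S4   S4  S4 
(> = start, * = accepting)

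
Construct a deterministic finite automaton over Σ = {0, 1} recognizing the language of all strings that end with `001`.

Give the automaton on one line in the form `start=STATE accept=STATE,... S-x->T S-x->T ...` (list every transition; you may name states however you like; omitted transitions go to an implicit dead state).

start=q0 accept=q3 q0-0->q1 q0-1->q0 q1-0->q2 q1-1->q0 q2-0->q2 q2-1->q3 q3-0->q1 q3-1->q0

Remember how much of `001` the current input suffix matches. State q0 means no match yet; q1 means the last symbol is `0`; q2 means the last 2 symbols are `00`; q3 means the last 3 symbols are `001`. Only q3 accepts. On a mismatch, fall back to the longest proper suffix that is still a prefix of `001`.
A 4-state machine:
        0   1  
>  q0   q1  q0 
   q1   q2  q0 
   q2   q2  q3 
 * q3   q1  q0 
(> = start, * = accepting)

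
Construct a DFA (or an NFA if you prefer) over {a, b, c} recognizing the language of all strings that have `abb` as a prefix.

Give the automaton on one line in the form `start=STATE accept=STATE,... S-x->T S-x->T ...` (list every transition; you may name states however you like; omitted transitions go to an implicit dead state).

start=s0 accept=s3 s0-a->s1 s0-b->s4 s0-c->s4 s1-a->s4 s1-b->s2 s1-c->s4 s2-a->s4 s2-b->s3 s2-c->s4 s3-a->s3 s3-b->s3 s3-c->s3 s4-a->s4 s4-b->s4 s4-c->s4

Check the first 3 symbols one by one: s0 through s2 record how many have matched `abb` so far; any wrong symbol goes to the dead state s4. After all 3 match we enter the accepting sink s3.
With 5 states:
        a   b   c  
>  s0   s1  s4  s4 
   s1   s4  s2  s4 
   s2   s4  s3  s4 
 * s3   s3  s3  s3 
   s4   s4  s4  s4 
(> = start, * = accepting)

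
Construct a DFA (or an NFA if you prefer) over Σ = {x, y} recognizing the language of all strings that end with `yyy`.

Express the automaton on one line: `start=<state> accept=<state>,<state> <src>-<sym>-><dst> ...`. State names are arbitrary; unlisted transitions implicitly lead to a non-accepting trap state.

start=q0 accept=q3 q0-x->q0 q0-y->q1 q1-x->q0 q1-y->q2 q2-x->q0 q2-y->q3 q3-x->q0 q3-y->q3

Remember how much of `yyy` the current input suffix matches. State q0 means no match yet; q1 means the last symbol is `y`; q2 means the last 2 symbols are `yy`; q3 means the last 3 symbols are `yyy`. Only q3 accepts. On a mismatch, fall back to the longest proper suffix that is still a prefix of `yyy`.
4 states suffice.
        x   y  
>  q0   q0  q1 
   q1   q0  q2 
   q2   q0  q3 
 * q3   q0  q3 
(> = start, * = accepting)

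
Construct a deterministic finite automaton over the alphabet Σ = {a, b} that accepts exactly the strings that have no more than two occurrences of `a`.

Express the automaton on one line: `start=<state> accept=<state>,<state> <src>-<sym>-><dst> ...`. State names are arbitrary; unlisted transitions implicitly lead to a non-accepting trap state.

Only the number of `a`s matters, and only up to 3. Make a chain s0 → s1 → s2 → s3 advanced by each `a` (with s3 absorbing); every other symbol self-loops. The accepting set is {s0, s1, s2}.
A 4-state machine:
        a   b  
>* s0   s1  s0 
 * s1   s2  s1 
 * s2   s3  s2 
   s3   s3  s3 
(> = start, * = accepting)

start=s0 accept=s0,s1,s2 s0-a->s1 s0-b->s0 s1-a->s2 s1-b->s1 s2-a->s3 s2-b->s2 s3-a->s3 s3-b->s3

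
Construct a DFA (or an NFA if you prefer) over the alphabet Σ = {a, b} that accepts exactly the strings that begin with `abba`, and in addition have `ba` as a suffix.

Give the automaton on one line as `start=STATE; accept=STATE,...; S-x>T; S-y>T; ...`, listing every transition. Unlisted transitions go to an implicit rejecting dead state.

start=s0; accept=s5; s0-a>s1; s0-b>s2; s1-a>s2; s1-b>s3; s2-a>s2; s2-b>s2; s3-a>s2; s3-b>s4; s4-a>s5; s4-b>s2; s5-a>s6; s5-b>s7; s6-a>s6; s6-b>s7; s7-a>s5; s7-b>s7

Run two small machines in parallel and take their product. The first has 6 states tracking whether the input so far still matches the prefix `abba`; the second has 3 states tracking how much of the suffix `ba` has currently been matched. A product state is a pair (one from each), accepting exactly when both do. Equivalent product states are then merged.
With 8 states:
        a   b  
>  s0   s1  s2 
   s1   s2  s3 
   s2   s2  s2 
   s3   s2  s4 
   s4   s5  s2 
 * s5   s6  s7 
   s6   s6  s7 
   s7   s5  s7 
(> = start, * = accepting)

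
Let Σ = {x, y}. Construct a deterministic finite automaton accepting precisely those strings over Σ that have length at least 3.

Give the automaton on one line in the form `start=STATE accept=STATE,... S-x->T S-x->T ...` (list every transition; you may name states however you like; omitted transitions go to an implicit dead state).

start=q0 accept=q3,q4 q0-x->q1 q0-y->q1 q1-x->q2 q1-y->q2 q2-x->q3 q2-y->q3 q3-x->q4 q3-y->q4 q4-x->q4 q4-y->q4

Count input length up to 4: every symbol moves from q0 toward q4, which means 'more than 3' and absorbs. Accept from {q3, q4}.
5 states suffice.
        x   y  
>  q0   q1  q1 
   q1   q2  q2 
   q2   q3  q3 
 * q3   q4  q4 
 * q4   q4  q4 
(> = start, * = accepting)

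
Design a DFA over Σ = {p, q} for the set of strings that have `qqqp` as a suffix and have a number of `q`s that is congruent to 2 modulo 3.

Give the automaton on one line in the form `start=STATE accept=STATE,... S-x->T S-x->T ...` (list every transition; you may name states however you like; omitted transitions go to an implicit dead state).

start=S0 accept=S6 S0-p->S0 S0-q->S1 S1-p->S1 S1-q->S2 S2-p->S2 S2-q->S3 S3-p->S0 S3-q->S4 S4-p->S1 S4-q->S5 S5-p->S6 S5-q->S3 S6-p->S2 S6-q->S3

Handle the two conditions separately and then intersect. One (5 states) tracks how much of the suffix `qqqp` has currently been matched; the other (3 states) tracks the count of `q`s modulo 3. Each combined state is a pair, one component from each; accept when both components accept. After merging equivalent states the machine shrinks.
        p   q  
>  S0   S0  S1 
   S1   S1  S2 
   S2   S2  S3 
   S3   S0  S4 
   S4   S1  S5 
   S5   S6  S3 
 * S6   S2  S3 
(> = start, * = accepting)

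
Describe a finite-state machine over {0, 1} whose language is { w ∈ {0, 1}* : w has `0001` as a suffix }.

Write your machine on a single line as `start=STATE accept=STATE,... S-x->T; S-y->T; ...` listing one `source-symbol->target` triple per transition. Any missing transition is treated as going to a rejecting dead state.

start=q0; accept=q4; q0-0->q1; q0-1->q0; q1-0->q2; q1-1->q0; q2-0->q3; q2-1->q0; q3-0->q3; q3-1->q4; q4-0->q1; q4-1->q0

Remember how much of `0001` the current input suffix matches. State q0 means no match yet; q1 means the last symbol is `0`; q2 means the last 2 symbols are `00`; q3 means the last 3 symbols are `000`; q4 means the last 4 symbols are `0001`. Only q4 accepts. On a mismatch, fall back to the longest proper suffix that is still a prefix of `0001`.
5 states suffice.
        0   1  
>  q0   q1  q0 
   q1   q2  q0 
   q2   q3  q0 
   q3   q3  q4 
 * q4   q1  q0 
(> = start, * = accepting)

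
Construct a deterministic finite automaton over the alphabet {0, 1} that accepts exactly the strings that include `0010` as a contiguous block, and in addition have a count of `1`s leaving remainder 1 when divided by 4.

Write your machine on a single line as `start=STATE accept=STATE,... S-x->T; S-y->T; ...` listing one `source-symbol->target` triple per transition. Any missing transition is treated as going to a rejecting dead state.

Build one automaton per condition and run them in lockstep. The first has 5 states tracking whether and how much of `0010` has been seen; the second has 4 states tracking the count of `1`s modulo 4. A product state is a pair (one from each), accepting exactly when both do.
A 20-state machine:
       0  1 
>  A   B  C 
   B   D  C 
   C   E  F 
   D   D  G 
   E   H  F 
   F   I  J 
   G   K  F 
   H   H  L 
   I   M  J 
   J   N  A 
 * K   K  O 
   L   O  J 
   M   M  P 
   N   Q  A 
   O   O  R 
   P   R  A 
   Q   Q  S 
   R   R  T 
   S   T  C 
   T   T  K 
(> = start, * = accepting)

start=A; accept=K; A-0->B; A-1->C; B-0->D; B-1->C; C-0->E; C-1->F; D-0->D; D-1->G; E-0->H; E-1->F; F-0->I; F-1->J; G-0->K; G-1->F; H-0->H; H-1->L; I-0->M; I-1->J; J-0->N; J-1->A; K-0->K; K-1->O; L-0->O; L-1->J; M-0->M; M-1->P; N-0->Q; N-1->A; O-0->O; O-1->R; P-0->R; P-1->A; Q-0->Q; Q-1->S; R-0->R; R-1->T; S-0->T; S-1->C; T-0->T; T-1->K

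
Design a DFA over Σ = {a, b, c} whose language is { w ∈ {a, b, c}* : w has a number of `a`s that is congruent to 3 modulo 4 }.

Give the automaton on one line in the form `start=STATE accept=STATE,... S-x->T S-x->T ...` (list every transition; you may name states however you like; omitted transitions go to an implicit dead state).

start=S0 accept=S3 S0-a->S1 S0-b->S0 S0-c->S0 S1-a->S2 S1-b->S1 S1-c->S1 S2-a->S3 S2-b->S2 S2-c->S2 S3-a->S0 S3-b->S3 S3-c->S3

Keep the running count of `a`s modulo 4: each `a` advances along the cycle S0 → S1 → S2 → S3 → S0 while other symbols loop. Accept at S3.
4 states suffice.
        a   b   c  
>  S0   S1  S0  S0 
   S1   S2  S1  S1 
   S2   S3  S2  S2 
 * S3   S0  S3  S3 
(> = start, * = accepting)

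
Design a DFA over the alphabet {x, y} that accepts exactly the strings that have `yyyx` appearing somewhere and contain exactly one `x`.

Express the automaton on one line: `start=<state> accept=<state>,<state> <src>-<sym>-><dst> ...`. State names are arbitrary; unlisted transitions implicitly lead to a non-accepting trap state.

start=A accept=F A-x->B A-y->C B-x->B B-y->B C-x->B C-y->D D-x->B D-y->E E-x->F E-y->E F-x->B F-y->F

Build one automaton per condition and run them in lockstep. The first has 5 states tracking whether and how much of `yyyx` has been seen; the second has 3 states tracking the count of `x`s, saturating at 2. A product state is a pair (one from each), accepting exactly when both do. Equivalent product states are then merged.
A 6-state machine:
       x  y 
>  A   B  C 
   B   B  B 
   C   B  D 
   D   B  E 
   E   F  E 
 * F   B  F 
(> = start, * = accepting)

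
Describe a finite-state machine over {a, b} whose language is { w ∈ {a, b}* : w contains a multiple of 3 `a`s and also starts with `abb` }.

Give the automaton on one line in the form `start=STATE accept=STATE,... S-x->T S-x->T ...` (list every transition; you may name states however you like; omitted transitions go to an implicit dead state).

start=S0 accept=S8 S0-a->S1 S0-b->S2 S1-a->S3 S1-b->S4 S2-a->S5 S2-b->S2 S3-a->S2 S3-b->S3 S4-a->S3 S4-b->S6 S5-a->S3 S5-b->S5 S6-a->S7 S6-b->S6 S7-a->S8 S7-b->S7 S8-a->S6 S8-b->S8

Run two small machines in parallel and take their product. The first has 3 states tracking the count of `a`s modulo 3; the second has 5 states tracking whether the input so far still matches the prefix `abb`. A product state is a pair (one from each), accepting exactly when both do.
With 9 states:
        a   b  
>  S0   S1  S2 
   S1   S3  S4 
   S2   S5  S2 
   S3   S2  S3 
   S4   S3  S6 
   S5   S3  S5 
   S6   S7  S6 
   S7   S8  S7 
 * S8   S6  S8 
(> = start, * = accepting)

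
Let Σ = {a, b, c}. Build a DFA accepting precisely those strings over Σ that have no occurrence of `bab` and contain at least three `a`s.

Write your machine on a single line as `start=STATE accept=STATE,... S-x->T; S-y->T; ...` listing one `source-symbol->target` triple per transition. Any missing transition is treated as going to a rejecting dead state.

Build one automaton per condition and run them in lockstep. The first has 4 states tracking partial matches of the forbidden pattern `bab`; the second has 5 states tracking the count of `a`s, saturating at 4. A product state is a pair (one from each), accepting exactly when both do. After merging equivalent states the machine shrinks.
          a    b    c  
>  S0     S1   S2   S0 
   S1     S3   S4   S1 
   S2     S5   S2   S0 
   S3     S6   S7   S3 
   S4     S8   S4   S1 
   S5     S3   S9   S1 
 * S6     S6  S10   S6 
   S7    S11   S7   S3 
   S8     S6   S9   S3 
   S9     S9   S9   S9 
 * S10   S11  S10   S6 
 * S11    S6   S9   S6 
(> = start, * = accepting)

start=S0; accept=S6,S10,S11; S0-a->S1; S0-b->S2; S0-c->S0; S1-a->S3; S1-b->S4; S1-c->S1; S2-a->S5; S2-b->S2; S2-c->S0; S3-a->S6; S3-b->S7; S3-c->S3; S4-a->S8; S4-b->S4; S4-c->S1; S5-a->S3; S5-b->S9; S5-c->S1; S6-a->S6; S6-b->S10; S6-c->S6; S7-a->S11; S7-b->S7; S7-c->S3; S8-a->S6; S8-b->S9; S8-c->S3; S9-a->S9; S9-b->S9; S9-c->S9; S10-a->S11; S10-b->S10; S10-c->S6; S11-a->S6; S11-b->S9; S11-c->S6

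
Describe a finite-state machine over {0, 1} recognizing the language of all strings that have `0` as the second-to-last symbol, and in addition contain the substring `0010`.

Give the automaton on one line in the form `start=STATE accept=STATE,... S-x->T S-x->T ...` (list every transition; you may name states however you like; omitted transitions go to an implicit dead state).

Handle the two conditions separately and then intersect. The first has 7 states tracking the last 2 symbols read; the second has 5 states tracking whether and how much of `0010` has been seen. A product state is a pair (one from each), accepting exactly when both do.
12 states suffice.
          0    1  
>  s0     s1   s2 
   s1     s3   s4 
   s2     s5   s6 
   s3     s3   s7 
   s4     s5   s6 
   s5     s3   s4 
   s6     s5   s6 
   s7     s8   s6 
   s8     s9  s10 
 * s9     s9  s10 
 * s10    s8  s11 
   s11    s8  s11 
(> = start, * = accepting)

start=s0 accept=s9,s10 s0-0->s1 s0-1->s2 s1-0->s3 s1-1->s4 s2-0->s5 s2-1->s6 s3-0->s3 s3-1->s7 s4-0->s5 s4-1->s6 s5-0->s3 s5-1->s4 s6-0->s5 s6-1->s6 s7-0->s8 s7-1->s6 s8-0->s9 s8-1->s10 s9-0->s9 s9-1->s10 s10-0->s8 s10-1->s11 s11-0->s8 s11-1->s11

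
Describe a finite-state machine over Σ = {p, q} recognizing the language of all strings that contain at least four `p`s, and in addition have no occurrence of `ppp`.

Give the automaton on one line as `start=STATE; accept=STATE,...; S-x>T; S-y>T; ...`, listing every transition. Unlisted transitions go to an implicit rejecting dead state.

start=S0; accept=S11,S13,S14,S15,S16,S17; S0-p>S1; S0-q>S0; S1-p>S2; S1-q>S3; S2-p>S4; S2-q>S5; S3-p>S6; S3-q>S3; S4-p>S7; S4-q>S4; S5-p>S8; S5-q>S5; S6-p>S9; S6-q>S5; S7-p>S10; S7-q>S7; S8-p>S11; S8-q>S12; S9-p>S7; S9-q>S12; S10-p>S10; S10-q>S10; S11-p>S10; S11-q>S13; S12-p>S14; S12-q>S12; S13-p>S15; S13-q>S13; S14-p>S16; S14-q>S13; S15-p>S16; S15-q>S17; S16-p>S10; S16-q>S17; S17-p>S15; S17-q>S17

Build one automaton per condition and run them in lockstep. One (6 states) tracks the count of `p`s, saturating at 5; the other (4 states) tracks partial matches of the forbidden pattern `ppp`. Each combined state is a pair, one component from each; accept when both components accept.
          p    q  
>  S0     S1   S0 
   S1     S2   S3 
   S2     S4   S5 
   S3     S6   S3 
   S4     S7   S4 
   S5     S8   S5 
   S6     S9   S5 
   S7    S10   S7 
   S8    S11  S12 
   S9     S7  S12 
   S10   S10  S10 
 * S11   S10  S13 
   S12   S14  S12 
 * S13   S15  S13 
 * S14   S16  S13 
 * S15   S16  S17 
 * S16   S10  S17 
 * S17   S15  S17 
(> = start, * = accepting)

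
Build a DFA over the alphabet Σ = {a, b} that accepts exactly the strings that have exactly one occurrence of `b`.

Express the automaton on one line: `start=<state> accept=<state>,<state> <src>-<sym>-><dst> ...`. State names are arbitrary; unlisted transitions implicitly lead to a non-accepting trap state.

Only the number of `b`s matters, and only up to 2. Make a chain q0 → q1 → q2 advanced by each `b` (with q2 absorbing); every other symbol self-loops. The accepting set is {q1}.
With 3 states:
        a   b  
>  q0   q0  q1 
 * q1   q1  q2 
   q2   q2  q2 
(> = start, * = accepting)

start=q0 accept=q1 q0-a->q0 q0-b->q1 q1-a->q1 q1-b->q2 q2-a->q2 q2-b->q2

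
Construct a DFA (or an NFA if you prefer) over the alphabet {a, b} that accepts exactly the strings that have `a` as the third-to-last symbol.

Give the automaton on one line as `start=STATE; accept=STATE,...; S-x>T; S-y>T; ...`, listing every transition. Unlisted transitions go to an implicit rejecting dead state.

A DFA must remember the last 3 symbols (since which symbol is third-to-last isn't known until the input ends). Use one state per possible window of the last ≤3 symbols; accept from those whose window starts with `a`.
          a    b  
>  q0     q1   q2 
   q1     q3   q4 
   q2     q5   q6 
   q3     q7   q8 
   q4     q9  q10 
   q5    q11  q12 
   q6    q13  q14 
 * q7     q7   q8 
 * q8     q9  q10 
 * q9    q11  q12 
 * q10   q13  q14 
   q11    q7   q8 
   q12    q9  q10 
   q13   q11  q12 
   q14   q13  q14 
(> = start, * = accepting)

start=q0; accept=q7,q8,q9,q10; q0-a>q1; q0-b>q2; q1-a>q3; q1-b>q4; q2-a>q5; q2-b>q6; q3-a>q7; q3-b>q8; q4-a>q9; q4-b>q10; q5-a>q11; q5-b>q12; q6-a>q13; q6-b>q14; q7-a>q7; q7-b>q8; q8-a>q9; q8-b>q10; q9-a>q11; q9-b>q12; q10-a>q13; q10-b>q14; q11-a>q7; q11-b>q8; q12-a>q9; q12-b>q10; q13-a>q11; q13-b>q12; q14-a>q13; q14-b>q14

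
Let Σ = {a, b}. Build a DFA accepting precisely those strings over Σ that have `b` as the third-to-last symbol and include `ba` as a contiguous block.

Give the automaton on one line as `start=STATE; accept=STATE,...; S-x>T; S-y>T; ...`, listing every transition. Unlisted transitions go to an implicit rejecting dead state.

Run two small machines in parallel and take their product. One (15 states) tracks the last 3 symbols read; the other (3 states) tracks whether and how much of `ba` has been seen. Each combined state is a pair, one component from each; accept when both components accept. Minimizing collapses redundant product states.
An 11-state machine:
          a    b  
>  s0     s0   s1 
   s1     s2   s3 
   s2     s4   s5 
   s3     s6   s3 
 * s4     s7   s8 
 * s5     s2   s9 
 * s6     s4   s5 
   s7     s7   s8 
   s8     s2   s9 
   s9     s6  s10 
 * s10    s6  s10 
(> = start, * = accepting)

start=s0; accept=s4,s5,s6,s10; s0-a>s0; s0-b>s1; s1-a>s2; s1-b>s3; s2-a>s4; s2-b>s5; s3-a>s6; s3-b>s3; s4-a>s7; s4-b>s8; s5-a>s2; s5-b>s9; s6-a>s4; s6-b>s5; s7-a>s7; s7-b>s8; s8-a>s2; s8-b>s9; s9-a>s6; s9-b>s10; s10-a>s6; s10-b>s10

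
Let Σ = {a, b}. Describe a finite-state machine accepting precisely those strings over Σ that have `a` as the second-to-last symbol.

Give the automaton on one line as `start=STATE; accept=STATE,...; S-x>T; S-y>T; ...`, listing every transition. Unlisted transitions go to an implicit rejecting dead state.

start=s0; accept=s3,s4; s0-a>s1; s0-b>s2; s1-a>s3; s1-b>s4; s2-a>s5; s2-b>s6; s3-a>s3; s3-b>s4; s4-a>s5; s4-b>s6; s5-a>s3; s5-b>s4; s6-a>s5; s6-b>s6

Because acceptance depends on a position counted from the end, the machine has to buffer the most recent 2 symbols. Make each state the string of the last up-to-2 symbols read; on input `x` shift the window left and append `x`. Accept when the buffered window has length 2 and begins with `a`.
A 7-state machine:
        a   b  
>  s0   s1  s2 
   s1   s3  s4 
   s2   s5  s6 
 * s3   s3  s4 
 * s4   s5  s6 
   s5   s3  s4 
   s6   s5  s6 
(> = start, * = accepting)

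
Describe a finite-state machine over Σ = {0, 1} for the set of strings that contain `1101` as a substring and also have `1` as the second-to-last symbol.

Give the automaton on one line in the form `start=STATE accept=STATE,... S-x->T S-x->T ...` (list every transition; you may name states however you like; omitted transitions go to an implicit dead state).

Run two small machines in parallel and take their product. One (5 states) tracks whether and how much of `1101` has been seen; the other (7 states) tracks the last 2 symbols read. Each combined state is a pair, one component from each; accept when both components accept.
12 states suffice.
          0    1  
>  S0     S1   S2 
   S1     S3   S4 
   S2     S5   S6 
   S3     S3   S4 
   S4     S5   S6 
   S5     S3   S4 
   S6     S7   S6 
   S7     S3   S8 
   S8     S9  S10 
 * S9    S11   S8 
 * S10    S9  S10 
   S11   S11   S8 
(> = start, * = accepting)

start=S0 accept=S9,S10 S0-0->S1 S0-1->S2 S1-0->S3 S1-1->S4 S2-0->S5 S2-1->S6 S3-0->S3 S3-1->S4 S4-0->S5 S4-1->S6 S5-0->S3 S5-1->S4 S6-0->S7 S6-1->S6 S7-0->S3 S7-1->S8 S8-0->S9 S8-1->S10 S9-0->S11 S9-1->S8 S10-0->S9 S10-1->S10 S11-0->S11 S11-1->S8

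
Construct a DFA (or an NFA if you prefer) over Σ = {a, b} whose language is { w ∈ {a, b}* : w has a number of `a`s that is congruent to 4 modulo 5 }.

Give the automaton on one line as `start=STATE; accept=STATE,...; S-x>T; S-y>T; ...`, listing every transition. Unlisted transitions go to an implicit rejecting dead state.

start=s0; accept=s4; s0-a>s1; s0-b>s0; s1-a>s2; s1-b>s1; s2-a>s3; s2-b>s2; s3-a>s4; s3-b>s3; s4-a>s0; s4-b>s4

Keep the running count of `a`s modulo 5: each `a` advances along the cycle s0 → s1 → s2 → s3 → s4 → s0 while other symbols loop. Accept at s4.
A 5-state machine:
        a   b  
>  s0   s1  s0 
   s1   s2  s1 
   s2   s3  s2 
   s3   s4  s3 
 * s4   s0  s4 
(> = start, * = accepting)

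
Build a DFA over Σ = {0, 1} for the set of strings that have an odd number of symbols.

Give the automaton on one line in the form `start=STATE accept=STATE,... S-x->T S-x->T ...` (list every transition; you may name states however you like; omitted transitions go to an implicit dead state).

start=S0 accept=S1 S0-0->S1 S0-1->S1 S1-0->S0 S1-1->S0

Only the length mod 2 matters, so use a 2-cycle: from any state, every input symbol moves to the next state, wrapping S1 back to S0. Mark S1 accepting.
With 2 states:
        0   1  
>  S0   S1  S1 
 * S1   S0  S0 
(> = start, * = accepting)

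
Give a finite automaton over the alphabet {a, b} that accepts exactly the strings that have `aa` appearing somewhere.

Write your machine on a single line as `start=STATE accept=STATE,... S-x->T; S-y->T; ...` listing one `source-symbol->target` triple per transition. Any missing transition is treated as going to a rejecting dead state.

start=q0; accept=q2; q0-a->q1; q0-b->q0; q1-a->q2; q1-b->q0; q2-a->q2; q2-b->q2

Track how much of `aa` has been matched so far: state q0 is no progress, q2 is the absorbing accept state reached once `aa` has occurred. Intermediate states record partial matches; on a mismatch, fall back to the longest reusable overlap.
With 3 states:
        a   b  
>  q0   q1  q0 
   q1   q2  q0 
 * q2   q2  q2 
(> = start, * = accepting)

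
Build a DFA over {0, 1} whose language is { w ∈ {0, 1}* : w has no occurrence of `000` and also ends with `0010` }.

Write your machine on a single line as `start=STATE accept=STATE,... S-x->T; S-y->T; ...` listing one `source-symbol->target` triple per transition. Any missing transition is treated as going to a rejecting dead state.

Handle the two conditions separately and then intersect. The first has 4 states tracking partial matches of the forbidden pattern `000`; the second has 5 states tracking how much of the suffix `0010` has currently been matched. A product state is a pair (one from each), accepting exactly when both do. Minimizing collapses redundant product states.
A 6-state machine:
       0  1 
>  A   B  A 
   B   C  A 
   C   D  E 
   D   D  D 
   E   F  A 
 * F   C  A 
(> = start, * = accepting)

start=A; accept=F; A-0->B; A-1->A; B-0->C; B-1->A; C-0->D; C-1->E; D-0->D; D-1->D; E-0->F; E-1->A; F-0->C; F-1->A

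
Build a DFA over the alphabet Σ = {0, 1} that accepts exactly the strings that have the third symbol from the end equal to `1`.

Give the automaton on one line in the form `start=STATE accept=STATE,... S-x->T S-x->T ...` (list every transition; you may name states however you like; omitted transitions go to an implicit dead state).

Because acceptance depends on a position counted from the end, the machine has to buffer the most recent 3 symbols. Make each state the string of the last up-to-3 symbols read; on input `x` shift the window left and append `x`. Accept when the buffered window has length 3 and begins with `1`.
15 states suffice.
       0  1 
>  A   B  C 
   B   D  E 
   C   F  G 
   D   H  I 
   E   J  K 
   F   L  M 
   G   N  O 
   H   H  I 
   I   J  K 
   J   L  M 
   K   N  O 
 * L   H  I 
 * M   J  K 
 * N   L  M 
 * O   N  O 
(> = start, * = accepting)

start=A accept=L,M,N,O A-0->B A-1->C B-0->D B-1->E C-0->F C-1->G D-0->H D-1->I E-0->J E-1->K F-0->L F-1->M G-0->N G-1->O H-0->H H-1->I I-0->J I-1->K J-0->L J-1->M K-0->N K-1->O L-0->H L-1->I M-0->J M-1->K N-0->L N-1->M O-0->N O-1->O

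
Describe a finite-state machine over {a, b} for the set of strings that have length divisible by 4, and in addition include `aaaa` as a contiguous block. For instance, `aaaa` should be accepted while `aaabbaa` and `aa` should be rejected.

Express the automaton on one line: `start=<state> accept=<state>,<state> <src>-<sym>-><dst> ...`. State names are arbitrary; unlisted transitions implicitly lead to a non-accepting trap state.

Run two small machines in parallel and take their product. The first has 4 states tracking the input length modulo 4; the second has 5 states tracking whether and how much of `aaaa` has been seen. A product state is a pair (one from each), accepting exactly when both do.
A 20-state machine:
          a    b  
>  q0     q1   q2 
   q1     q3   q4 
   q2     q5   q4 
   q3     q6   q7 
   q4     q8   q7 
   q5     q9   q7 
   q6    q10   q0 
   q7    q11   q0 
   q8    q12   q0 
   q9    q13   q0 
 * q10   q14  q14 
   q11   q15   q2 
   q12   q16   q2 
   q13   q14   q2 
   q14   q17  q17 
   q15   q18   q4 
   q16   q17   q4 
   q17   q19  q19 
   q18   q19   q7 
   q19   q10  q10 
(> = start, * = accepting)

start=q0 accept=q10 q0-a->q1 q0-b->q2 q1-a->q3 q1-b->q4 q2-a->q5 q2-b->q4 q3-a->q6 q3-b->q7 q4-a->q8 q4-b->q7 q5-a->q9 q5-b->q7 q6-a->q10 q6-b->q0 q7-a->q11 q7-b->q0 q8-a->q12 q8-b->q0 q9-a->q13 q9-b->q0 q10-a->q14 q10-b->q14 q11-a->q15 q11-b->q2 q12-a->q16 q12-b->q2 q13-a->q14 q13-b->q2 q14-a->q17 q14-b->q17 q15-a->q18 q15-b->q4 q16-a->q17 q16-b->q4 q17-a->q19 q17-b->q19 q18-a->q19 q18-b->q7 q19-a->q10 q19-b->q10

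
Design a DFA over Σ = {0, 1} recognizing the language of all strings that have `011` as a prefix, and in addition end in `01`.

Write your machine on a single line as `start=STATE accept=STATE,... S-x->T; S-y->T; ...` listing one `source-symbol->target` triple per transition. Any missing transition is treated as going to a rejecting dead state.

Build one automaton per condition and run them in lockstep. One (5 states) tracks whether the input so far still matches the prefix `011`; the other (3 states) tracks how much of the suffix `01` has currently been matched. Each combined state is a pair, one component from each; accept when both components accept. Minimizing collapses redundant product states.
With 7 states:
        0   1  
>  s0   s1  s2 
   s1   s2  s3 
   s2   s2  s2 
   s3   s2  s4 
   s4   s5  s4 
   s5   s5  s6 
 * s6   s5  s4 
(> = start, * = accepting)

start=s0; accept=s6; s0-0->s1; s0-1->s2; s1-0->s2; s1-1->s3; s2-0->s2; s2-1->s2; s3-0->s2; s3-1->s4; s4-0->s5; s4-1->s4; s5-0->s5; s5-1->s6; s6-0->s5; s6-1->s4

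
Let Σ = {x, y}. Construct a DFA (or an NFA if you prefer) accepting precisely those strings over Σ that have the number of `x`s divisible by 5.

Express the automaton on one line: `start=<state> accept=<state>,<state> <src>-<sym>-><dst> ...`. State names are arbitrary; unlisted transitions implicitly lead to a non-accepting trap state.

The only thing that matters is how many `x`s have appeared, reduced mod 5. Use one state per residue: q0 for 0, …, q4 for 4. Reading `x` moves to the next residue; anything else stays put. q0 is accepting.
A 5-state machine:
        x   y  
>* q0   q1  q0 
   q1   q2  q1 
   q2   q3  q2 
   q3   q4  q3 
   q4   q0  q4 
(> = start, * = accepting)

start=q0 accept=q0 q0-x->q1 q0-y->q0 q1-x->q2 q1-y->q1 q2-x->q3 q2-y->q2 q3-x->q4 q3-y->q3 q4-x->q0 q4-y->q4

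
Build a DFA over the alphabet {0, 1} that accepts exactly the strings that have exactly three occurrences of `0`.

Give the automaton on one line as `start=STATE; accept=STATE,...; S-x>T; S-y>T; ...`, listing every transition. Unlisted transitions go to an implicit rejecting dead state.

Only the number of `0`s matters, and only up to 4. Make a chain q0 → q1 → q2 → q3 → q4 advanced by each `0` (with q4 absorbing); every other symbol self-loops. The accepting set is {q3}.
With 5 states:
        0   1  
>  q0   q1  q0 
   q1   q2  q1 
   q2   q3  q2 
 * q3   q4  q3 
   q4   q4  q4 
(> = start, * = accepting)

start=q0; accept=q3; q0-0>q1; q0-1>q0; q1-0>q2; q1-1>q1; q2-0>q3; q2-1>q2; q3-0>q4; q3-1>q3; q4-0>q4; q4-1>q4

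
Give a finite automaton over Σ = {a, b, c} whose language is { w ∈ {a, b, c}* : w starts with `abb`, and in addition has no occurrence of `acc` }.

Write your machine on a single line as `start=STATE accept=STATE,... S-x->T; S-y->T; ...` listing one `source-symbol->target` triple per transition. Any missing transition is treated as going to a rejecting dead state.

Handle the two conditions separately and then intersect. The first has 5 states tracking whether the input so far still matches the prefix `abb`; the second has 4 states tracking partial matches of the forbidden pattern `acc`. A product state is a pair (one from each), accepting exactly when both do. Equivalent product states are then merged.
7 states suffice.
        a   b   c  
>  s0   s1  s2  s2 
   s1   s2  s3  s2 
   s2   s2  s2  s2 
   s3   s2  s4  s2 
 * s4   s5  s4  s4 
 * s5   s5  s4  s6 
 * s6   s5  s4  s2 
(> = start, * = accepting)

start=s0; accept=s4,s5,s6; s0-a->s1; s0-b->s2; s0-c->s2; s1-a->s2; s1-b->s3; s1-c->s2; s2-a->s2; s2-b->s2; s2-c->s2; s3-a->s2; s3-b->s4; s3-c->s2; s4-a->s5; s4-b->s4; s4-c->s4; s5-a->s5; s5-b->s4; s5-c->s6; s6-a->s5; s6-b->s4; s6-c->s2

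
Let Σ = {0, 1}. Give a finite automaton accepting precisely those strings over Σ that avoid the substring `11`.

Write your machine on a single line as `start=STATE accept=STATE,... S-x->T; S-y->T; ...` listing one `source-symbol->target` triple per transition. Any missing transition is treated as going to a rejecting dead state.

Track partial matches of the forbidden pattern `11`. State q2 is a dead state reached once `11` has occurred; every other state accepts. q0 means no part of `11` is currently matched.
        0   1  
>* q0   q0  q1 
 * q1   q0  q2 
   q2   q2  q2 
(> = start, * = accepting)

start=q0; accept=q0,q1; q0-0->q0; q0-1->q1; q1-0->q0; q1-1->q2; q2-0->q2; q2-1->q2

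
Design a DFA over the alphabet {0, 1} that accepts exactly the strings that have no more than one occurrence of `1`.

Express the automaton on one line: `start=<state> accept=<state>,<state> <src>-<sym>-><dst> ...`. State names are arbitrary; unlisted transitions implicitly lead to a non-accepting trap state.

Only the number of `1`s matters, and only up to 2. Make a chain q0 → q1 → q2 advanced by each `1` (with q2 absorbing); every other symbol self-loops. The accepting set is {q0, q1}.
With 3 states:
        0   1  
>* q0   q0  q1 
 * q1   q1  q2 
   q2   q2  q2 
(> = start, * = accepting)

start=q0 accept=q0,q1 q0-0->q0 q0-1->q1 q1-0->q1 q1-1->q2 q2-0->q2 q2-1->q2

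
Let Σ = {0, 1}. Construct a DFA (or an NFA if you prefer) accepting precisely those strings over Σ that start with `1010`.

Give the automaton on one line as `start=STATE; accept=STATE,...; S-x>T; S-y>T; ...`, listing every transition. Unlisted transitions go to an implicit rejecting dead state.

start=S0; accept=S4; S0-0>S5; S0-1>S1; S1-0>S2; S1-1>S5; S2-0>S5; S2-1>S3; S3-0>S4; S3-1>S5; S4-0>S4; S4-1>S4; S5-0>S5; S5-1>S5

Check the first 4 symbols one by one: S0 through S3 record how many have matched `1010` so far; any wrong symbol goes to the dead state S5. After all 4 match we enter the accepting sink S4.
        0   1  
>  S0   S5  S1 
   S1   S2  S5 
   S2   S5  S3 
   S3   S4  S5 
 * S4   S4  S4 
   S5   S5  S5 
(> = start, * = accepting)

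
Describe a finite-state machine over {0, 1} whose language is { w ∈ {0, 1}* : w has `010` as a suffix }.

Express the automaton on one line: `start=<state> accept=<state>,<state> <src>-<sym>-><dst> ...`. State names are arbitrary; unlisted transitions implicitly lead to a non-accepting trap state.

Remember how much of `010` the current input suffix matches. State S0 means no match yet; S1 means the last symbol is `0`; S2 means the last 2 symbols are `01`; S3 means the last 3 symbols are `010`. Only S3 accepts. On a mismatch, fall back to the longest proper suffix that is still a prefix of `010`.
A 4-state machine:
        0   1  
>  S0   S1  S0 
   S1   S1  S2 
   S2   S3  S0 
 * S3   S1  S2 
(> = start, * = accepting)

start=S0 accept=S3 S0-0->S1 S0-1->S0 S1-0->S1 S1-1->S2 S2-0->S3 S2-1->S0 S3-0->S1 S3-1->S2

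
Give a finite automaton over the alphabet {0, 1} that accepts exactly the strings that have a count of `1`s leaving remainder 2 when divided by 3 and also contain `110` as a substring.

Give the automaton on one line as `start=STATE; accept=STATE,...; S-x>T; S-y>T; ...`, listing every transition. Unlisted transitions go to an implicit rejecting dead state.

start=q0; accept=q5; q0-0>q0; q0-1>q1; q1-0>q2; q1-1>q3; q2-0>q2; q2-1>q4; q3-0>q5; q3-1>q6; q4-0>q7; q4-1>q6; q5-0>q5; q5-1>q8; q6-0>q8; q6-1>q9; q7-0>q7; q7-1>q10; q8-0>q8; q8-1>q11; q9-0>q11; q9-1>q3; q10-0>q0; q10-1>q9; q11-0>q11; q11-1>q5

Handle the two conditions separately and then intersect. One (3 states) tracks the count of `1`s modulo 3; the other (4 states) tracks whether and how much of `110` has been seen. Each combined state is a pair, one component from each; accept when both components accept.
12 states suffice.
          0    1  
>  q0     q0   q1 
   q1     q2   q3 
   q2     q2   q4 
   q3     q5   q6 
   q4     q7   q6 
 * q5     q5   q8 
   q6     q8   q9 
   q7     q7  q10 
   q8     q8  q11 
   q9    q11   q3 
   q10    q0   q9 
   q11   q11   q5 
(> = start, * = accepting)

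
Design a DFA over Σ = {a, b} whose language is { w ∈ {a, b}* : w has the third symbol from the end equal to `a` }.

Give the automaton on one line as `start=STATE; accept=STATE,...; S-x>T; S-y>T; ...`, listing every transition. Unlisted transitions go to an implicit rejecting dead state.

Because acceptance depends on a position counted from the end, the machine has to buffer the most recent 3 symbols. Make each state the string of the last up-to-3 symbols read; on input `x` shift the window left and append `x`. Accept when the buffered window has length 3 and begins with `a`.
With 15 states:
          a    b  
>  q0     q1   q2 
   q1     q3   q4 
   q2     q5   q6 
   q3     q7   q8 
   q4     q9  q10 
   q5    q11  q12 
   q6    q13  q14 
 * q7     q7   q8 
 * q8     q9  q10 
 * q9    q11  q12 
 * q10   q13  q14 
   q11    q7   q8 
   q12    q9  q10 
   q13   q11  q12 
   q14   q13  q14 
(> = start, * = accepting)

start=q0; accept=q7,q8,q9,q10; q0-a>q1; q0-b>q2; q1-a>q3; q1-b>q4; q2-a>q5; q2-b>q6; q3-a>q7; q3-b>q8; q4-a>q9; q4-b>q10; q5-a>q11; q5-b>q12; q6-a>q13; q6-b>q14; q7-a>q7; q7-b>q8; q8-a>q9; q8-b>q10; q9-a>q11; q9-b>q12; q10-a>q13; q10-b>q14; q11-a>q7; q11-b>q8; q12-a>q9; q12-b>q10; q13-a>q11; q13-b>q12; q14-a>q13; q14-b>q14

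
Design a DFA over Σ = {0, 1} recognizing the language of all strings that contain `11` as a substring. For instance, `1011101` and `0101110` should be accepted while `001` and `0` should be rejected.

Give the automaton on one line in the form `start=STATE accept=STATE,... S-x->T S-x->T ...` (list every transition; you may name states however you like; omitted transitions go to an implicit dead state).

start=S0 accept=S2 S0-0->S0 S0-1->S1 S1-0->S0 S1-1->S2 S2-0->S2 S2-1->S2

States S0..S1 record the length of the longest prefix of `11` that matches the current input suffix. Reaching S2 means `11` has been seen, and we stay there forever. Accept from S2.
With 3 states:
        0   1  
>  S0   S0  S1 
   S1   S0  S2 
 * S2   S2  S2 
(> = start, * = accepting)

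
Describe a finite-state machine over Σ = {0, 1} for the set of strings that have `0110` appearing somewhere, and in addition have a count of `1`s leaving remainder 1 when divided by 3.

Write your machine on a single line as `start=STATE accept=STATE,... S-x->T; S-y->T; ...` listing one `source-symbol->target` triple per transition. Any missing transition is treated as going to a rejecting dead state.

start=A; accept=O; A-0->B; A-1->C; B-0->B; B-1->D; C-0->E; C-1->F; D-0->E; D-1->G; E-0->E; E-1->H; F-0->I; F-1->A; G-0->J; G-1->A; H-0->I; H-1->K; I-0->I; I-1->L; J-0->J; J-1->M; K-0->M; K-1->C; L-0->B; L-1->N; M-0->M; M-1->O; N-0->O; N-1->F; O-0->O; O-1->J

Build one automaton per condition and run them in lockstep. One (5 states) tracks whether and how much of `0110` has been seen; the other (3 states) tracks the count of `1`s modulo 3. Each combined state is a pair, one component from each; accept when both components accept.
With 15 states:
       0  1 
>  A   B  C 
   B   B  D 
   C   E  F 
   D   E  G 
   E   E  H 
   F   I  A 
   G   J  A 
   H   I  K 
   I   I  L 
   J   J  M 
   K   M  C 
   L   B  N 
   M   M  O 
   N   O  F 
 * O   O  J 
(> = start, * = accepting)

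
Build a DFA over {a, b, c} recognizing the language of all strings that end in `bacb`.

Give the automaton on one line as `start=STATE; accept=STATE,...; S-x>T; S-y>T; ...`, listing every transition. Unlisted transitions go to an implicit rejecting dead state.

start=q0; accept=q4; q0-a>q0; q0-b>q1; q0-c>q0; q1-a>q2; q1-b>q1; q1-c>q0; q2-a>q0; q2-b>q1; q2-c>q3; q3-a>q0; q3-b>q4; q3-c>q0; q4-a>q2; q4-b>q1; q4-c>q0

Remember how much of `bacb` the current input suffix matches. State q0 means no match yet; q1 means the last symbol is `b`; q2 means the last 2 symbols are `ba`; q3 means the last 3 symbols are `bac`; q4 means the last 4 symbols are `bacb`. Only q4 accepts. On a mismatch, fall back to the longest proper suffix that is still a prefix of `bacb`.
A 5-state machine:
        a   b   c  
>  q0   q0  q1  q0 
   q1   q2  q1  q0 
   q2   q0  q1  q3 
   q3   q0  q4  q0 
 * q4   q2  q1  q0 
(> = start, * = accepting)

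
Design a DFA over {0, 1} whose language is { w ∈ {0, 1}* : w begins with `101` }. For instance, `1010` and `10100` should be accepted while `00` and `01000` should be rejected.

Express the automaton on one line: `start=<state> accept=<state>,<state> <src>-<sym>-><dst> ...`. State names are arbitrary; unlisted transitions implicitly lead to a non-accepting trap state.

Walk along `101` while the input agrees: from q0 take `1` to q1, and so on. Any deviation drops to the rejecting sink q4. Once q3 is reached the prefix is confirmed and every continuation is accepted.
With 5 states:
        0   1  
>  q0   q4  q1 
   q1   q2  q4 
   q2   q4  q3 
 * q3   q3  q3 
   q4   q4  q4 
(> = start, * = accepting)

start=q0 accept=q3 q0-0->q4 q0-1->q1 q1-0->q2 q1-1->q4 q2-0->q4 q2-1->q3 q3-0->q3 q3-1->q3 q4-0->q4 q4-1->q4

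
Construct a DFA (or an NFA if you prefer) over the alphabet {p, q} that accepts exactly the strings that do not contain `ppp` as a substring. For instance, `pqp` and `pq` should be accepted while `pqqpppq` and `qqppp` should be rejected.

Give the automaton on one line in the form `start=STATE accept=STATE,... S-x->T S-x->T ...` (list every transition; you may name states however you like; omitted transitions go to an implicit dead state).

start=s0 accept=s0,s1,s2 s0-p->s1 s0-q->s0 s1-p->s2 s1-q->s0 s2-p->s3 s2-q->s0 s3-p->s3 s3-q->s3

This is the complement of 'contains `ppp`'. Use the same substring-matching states — s0 through s3 holding how much of `ppp` has just been matched — but flip the accepting set: everything except the trap s3 accepts.
4 states suffice.
        p   q  
>* s0   s1  s0 
 * s1   s2  s0 
 * s2   s3  s0 
   s3   s3  s3 
(> = start, * = accepting)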